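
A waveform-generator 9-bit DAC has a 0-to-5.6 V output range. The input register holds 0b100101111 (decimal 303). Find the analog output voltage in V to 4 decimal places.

3.3141 V

LSB = 5.6 V / 2^9 = 10.938 mV.
Code 0b100101111 = 303 decimal.
V_out = 0 + 303 × 0.0109375 V = 3.31406 V.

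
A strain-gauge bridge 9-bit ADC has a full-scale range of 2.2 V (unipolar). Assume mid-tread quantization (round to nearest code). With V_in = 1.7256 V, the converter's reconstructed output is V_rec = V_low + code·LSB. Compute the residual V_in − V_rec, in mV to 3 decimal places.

LSB = 2.2/2^9 = 4.297 mV.
Scaled input = 401.5942 LSBs, so code = 402.
Reconstructed: 1.7273437 V.
Difference: -0.00174375 V → -1.744 mV.

-1.744 mV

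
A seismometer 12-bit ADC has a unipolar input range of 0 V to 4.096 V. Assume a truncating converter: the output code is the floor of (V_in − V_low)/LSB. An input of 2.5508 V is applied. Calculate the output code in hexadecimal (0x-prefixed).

code 0x9F6 (decimal 2550)

LSB = 4.096 V / 4096 = 1.000 mV.
(V_in − V_low)/LSB = (2.5508 − 0) / 0.001 = 2550.800.
So the output code is 2550.
In hexadecimal (0x-prefixed): 0x9F6.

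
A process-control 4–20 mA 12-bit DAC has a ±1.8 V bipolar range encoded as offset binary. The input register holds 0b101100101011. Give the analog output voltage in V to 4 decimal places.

0.7128 V

LSB = 3.6 V / 2^12 = 0.879 mV.
Code 0b101100101011 = 2859 decimal.
V_out = (−1.8) + 2859 × 0.000878906 V = 0.712793 V.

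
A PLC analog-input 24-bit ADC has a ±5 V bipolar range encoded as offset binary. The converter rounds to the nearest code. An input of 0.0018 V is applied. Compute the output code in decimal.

code 8391628

Full-scale span = 10 V; LSB = 10/2^24 = 0.60 µV.
Input sits at 8391627.899 steps above V_low.
Round → code 8391628.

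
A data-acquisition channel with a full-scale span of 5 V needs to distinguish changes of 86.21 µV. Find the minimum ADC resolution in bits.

Number of steps required ≥ 5 V / 86.21 µV = 57997.91.
Need 2^N ≥ 57997.91; 2^15 = 32768, 2^16 = 65536.
Minimum N = 16.

16 bits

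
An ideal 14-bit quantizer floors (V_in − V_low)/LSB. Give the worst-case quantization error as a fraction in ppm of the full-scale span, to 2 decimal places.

Truncating → worst-case error = 1 LSB = V_FS/2^14, so 1e+06/16384 = 61.0352 ppm of full scale.

61.04 ppm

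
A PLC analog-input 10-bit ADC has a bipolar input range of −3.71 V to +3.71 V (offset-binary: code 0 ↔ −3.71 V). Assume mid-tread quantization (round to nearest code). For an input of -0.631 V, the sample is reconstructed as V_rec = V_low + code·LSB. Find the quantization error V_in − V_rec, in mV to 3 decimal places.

One LSB is 7.42 V / 1024 = 7.246 mV.
(V_in − V_low)/LSB = (-0.631 − (−3.71))/0.00724609 = 424.9186 → code 425 (round).
Code 425 maps back to (−3.71) + 425×0.00724609 V = -0.63041016 V.
V_in − V_rec = -0.000589844 V = -0.590 mV.

-0.590 mV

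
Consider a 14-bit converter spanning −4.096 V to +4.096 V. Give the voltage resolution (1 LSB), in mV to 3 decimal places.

0.500 mV

Full-scale span = 8.192 V.
LSB = 8.192 / 2^14 = 8.192 / 16384 = 0.0005 V = 0.500 mV.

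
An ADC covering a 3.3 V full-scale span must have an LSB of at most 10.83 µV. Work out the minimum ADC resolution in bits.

Number of steps required ≥ 3.3 V / 10.83 µV = 304709.14.
Need 2^N ≥ 304709.14; 2^18 = 262144, 2^19 = 524288.
Minimum N = 19.

19 bits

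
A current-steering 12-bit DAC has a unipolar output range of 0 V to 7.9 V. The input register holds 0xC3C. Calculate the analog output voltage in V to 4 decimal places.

6.0407 V

LSB = 7.9 V / 2^12 = 1.929 mV.
Code 0xC3C = 3132 decimal.
V_out = 0 + 3132 × 0.00192871 V = 6.04072 V.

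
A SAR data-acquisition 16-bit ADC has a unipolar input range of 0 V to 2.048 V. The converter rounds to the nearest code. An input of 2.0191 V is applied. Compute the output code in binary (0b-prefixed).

code 0b1111110001100011 (decimal 64611)

With 65536 levels over 2.048 V, one step is 31.25 µV.
(V_in − V_low)/LSB = (2.0191 − 0) / 3.125e-05 = 64611.200.
round(64611.200) = 64611.
In binary (0b-prefixed): 0b1111110001100011.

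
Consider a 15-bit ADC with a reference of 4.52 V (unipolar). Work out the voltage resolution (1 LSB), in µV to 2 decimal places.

137.94 µV

Full-scale span = 4.52 V.
LSB = 4.52 / 2^15 = 4.52 / 32768 = 0.000137939 V = 137.94 µV.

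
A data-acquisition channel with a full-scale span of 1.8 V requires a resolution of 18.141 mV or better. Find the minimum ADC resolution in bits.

Number of steps required ≥ 1.8 V / 18.141 mV = 99.22.
Need 2^N ≥ 99.22; 2^6 = 64, 2^7 = 128.
Minimum N = 7.

7 bits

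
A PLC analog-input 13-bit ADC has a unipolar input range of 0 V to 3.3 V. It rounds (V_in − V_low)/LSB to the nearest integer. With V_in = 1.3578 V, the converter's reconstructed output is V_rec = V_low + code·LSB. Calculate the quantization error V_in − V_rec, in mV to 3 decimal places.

LSB = 3.3/2^13 = 402.83 µV.
(1.3578 − 0)/0.000402832 = 3370.6356; round gives code 3371.
Code 3371 maps back to 0 + 3371×0.000402832 V = 1.3579468 V.
Error = 1.3578 − 1.3579468 = -0.000146777 V = -0.147 mV.

-0.147 mV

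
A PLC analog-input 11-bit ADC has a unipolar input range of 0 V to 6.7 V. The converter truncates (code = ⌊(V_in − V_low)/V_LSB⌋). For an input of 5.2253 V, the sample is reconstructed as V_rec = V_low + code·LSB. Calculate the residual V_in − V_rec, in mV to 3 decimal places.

LSB = 6.7/2^11 = 3.271 mV.
Scaled input = 1597.2260 LSBs, so code = 1597.
Code 1597 maps back to 0 + 1597×0.00327148 V = 5.2245605 V.
Difference: 0.000739453 V → 0.739 mV.

0.739 mV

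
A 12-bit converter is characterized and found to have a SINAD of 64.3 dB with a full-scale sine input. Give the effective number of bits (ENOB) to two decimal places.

10.39 bits

ENOB = (SINAD − 1.76) / 6.02 = (64.3 − 1.76)/6.02 = 10.389.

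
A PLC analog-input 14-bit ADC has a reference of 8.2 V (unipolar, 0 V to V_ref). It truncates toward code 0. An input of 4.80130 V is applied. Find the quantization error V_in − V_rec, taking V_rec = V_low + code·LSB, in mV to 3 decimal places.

0.116 mV

LSB = 8.2/2^14 = 0.500 mV.
Scaled input = 9593.2316 LSBs, so code = 9593.
Code 9593 maps back to 0 + 9593×0.000500488 V = 4.8011841 V.
Error = 4.80130 − 4.8011841 = 0.000115918 V = 0.116 mV.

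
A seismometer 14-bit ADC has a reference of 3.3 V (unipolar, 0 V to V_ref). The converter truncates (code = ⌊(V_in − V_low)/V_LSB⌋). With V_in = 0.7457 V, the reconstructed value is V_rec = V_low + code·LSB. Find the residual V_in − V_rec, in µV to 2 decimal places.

57.91 µV

Step size: 3.3 V ÷ 2^14 = 201.42 µV.
Scaled input = 3702.2875 LSBs, so code = 3702.
V_rec = 0 + 3702·0.000201416 = 0.74564209 V.
V_in − V_rec = 5.79102e-05 V = 57.91 µV.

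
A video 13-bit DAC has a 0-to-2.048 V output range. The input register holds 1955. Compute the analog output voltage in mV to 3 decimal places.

LSB = 2.048 V / 2^13 = 250.00 µV.
V_out = 0 + 1955 × 0.00025 V = 0.48875 V.
= 488.750 mV.

488.750 mV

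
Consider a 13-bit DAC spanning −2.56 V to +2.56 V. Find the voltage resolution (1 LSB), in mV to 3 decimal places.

Full-scale span = 5.12 V.
LSB = 5.12 / 2^13 = 5.12 / 8192 = 0.000625 V = 0.625 mV.

0.625 mV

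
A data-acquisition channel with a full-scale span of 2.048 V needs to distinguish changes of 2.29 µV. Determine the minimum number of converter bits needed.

Number of steps required ≥ 2.048 V / 2.29 µV = 894323.14.
Need 2^N ≥ 894323.14; 2^19 = 524288, 2^20 = 1048576.
Minimum N = 20.

20 bits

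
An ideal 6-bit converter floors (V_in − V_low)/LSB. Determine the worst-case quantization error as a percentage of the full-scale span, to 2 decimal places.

1.56 %

Truncating → worst-case error = 1 LSB = V_FS/2^6, so 100/64 = 1.5625 % of full scale.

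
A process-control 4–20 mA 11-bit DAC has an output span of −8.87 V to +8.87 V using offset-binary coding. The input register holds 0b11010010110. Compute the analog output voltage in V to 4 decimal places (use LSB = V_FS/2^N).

5.7343 V

LSB = 17.74 V / 2^11 = 8.662 mV.
Code 0b11010010110 = 1686 decimal.
V_out = (−8.87) + 1686 × 0.00866211 V = 5.73432 V.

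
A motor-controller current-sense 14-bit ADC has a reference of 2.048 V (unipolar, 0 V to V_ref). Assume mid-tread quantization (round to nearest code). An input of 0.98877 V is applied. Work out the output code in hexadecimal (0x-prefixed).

code 0x1EE6 (decimal 7910)

Full-scale span = 2.048 V; LSB = 2.048/2^14 = 125.00 µV.
Input sits at 7910.160 steps above V_low.
So the output code is 7910.
In hexadecimal (0x-prefixed): 0x1EE6.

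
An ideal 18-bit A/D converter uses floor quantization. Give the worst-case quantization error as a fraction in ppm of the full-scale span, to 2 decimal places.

Truncating → worst-case error = 1 LSB = V_FS/2^18, so 1e+06/262144 = 3.8147 ppm of full scale.

3.81 ppm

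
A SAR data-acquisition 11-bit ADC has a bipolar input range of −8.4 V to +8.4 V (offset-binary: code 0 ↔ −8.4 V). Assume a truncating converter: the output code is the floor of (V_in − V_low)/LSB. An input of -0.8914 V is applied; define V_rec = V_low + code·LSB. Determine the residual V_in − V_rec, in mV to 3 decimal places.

LSB = 16.8/2^11 = 8.203 mV.
(-0.8914 − (−8.4))/0.00820313 = 915.3341; ⌊·⌋ gives code 915.
Reconstructed: -0.89414063 V.
Difference: 0.00274063 V → 2.741 mV.

2.741 mV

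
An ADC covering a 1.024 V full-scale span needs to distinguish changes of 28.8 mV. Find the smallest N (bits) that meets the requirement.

Number of steps required ≥ 1.024 V / 28.8 mV = 35.56.
Need 2^N ≥ 35.56; 2^5 = 32, 2^6 = 64.
Minimum N = 6.

6 bits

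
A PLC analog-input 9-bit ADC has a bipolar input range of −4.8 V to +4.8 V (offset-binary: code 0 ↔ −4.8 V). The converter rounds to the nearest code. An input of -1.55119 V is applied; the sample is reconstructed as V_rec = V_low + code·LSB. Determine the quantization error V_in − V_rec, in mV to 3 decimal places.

Step size: 9.6 V ÷ 2^9 = 18.750 mV.
(V_in − V_low)/LSB = (-1.55119 − (−4.8))/0.01875 = 173.2699 → code 173 (round).
V_rec = (−4.8) + 173·0.01875 = -1.55625 V.
Error = -1.55119 − (−1.55625) = 0.00506 V = 5.060 mV.

5.060 mV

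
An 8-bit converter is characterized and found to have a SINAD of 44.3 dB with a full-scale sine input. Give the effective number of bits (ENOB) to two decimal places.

ENOB = (SINAD − 1.76) / 6.02 = (44.3 − 1.76)/6.02 = 7.066.

7.07 bits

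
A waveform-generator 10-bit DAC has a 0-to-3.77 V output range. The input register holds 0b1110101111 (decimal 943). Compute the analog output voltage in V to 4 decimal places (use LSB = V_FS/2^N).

3.4718 V

LSB = 3.77 V / 2^10 = 3.682 mV.
Code 0b1110101111 = 943 decimal.
V_out = 0 + 943 × 0.00368164 V = 3.47179 V.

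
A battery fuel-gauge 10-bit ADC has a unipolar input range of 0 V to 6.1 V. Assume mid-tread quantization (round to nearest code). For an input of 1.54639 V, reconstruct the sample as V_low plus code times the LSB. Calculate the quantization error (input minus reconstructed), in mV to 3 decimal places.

LSB = 6.1/2^10 = 5.957 mV.
(1.54639 − 0)/0.00595703 = 259.5907; round gives code 260.
Reconstructed: 1.5488281 V.
V_in − V_rec = -0.00243813 V = -2.438 mV.

-2.438 mV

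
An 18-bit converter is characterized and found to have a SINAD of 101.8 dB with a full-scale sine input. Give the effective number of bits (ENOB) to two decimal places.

ENOB = (SINAD − 1.76) / 6.02 = (101.8 − 1.76)/6.02 = 16.618.

16.62 bits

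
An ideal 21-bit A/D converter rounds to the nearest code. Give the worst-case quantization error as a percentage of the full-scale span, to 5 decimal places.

Rounding → worst-case error = ½ LSB = V_FS/2^22, so 100/4194304 = 2.38419e-05 % of full scale.

0.00002 %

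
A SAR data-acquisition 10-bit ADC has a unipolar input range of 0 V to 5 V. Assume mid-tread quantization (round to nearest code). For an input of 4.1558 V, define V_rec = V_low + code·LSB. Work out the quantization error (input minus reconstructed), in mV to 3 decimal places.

LSB = 5/2^10 = 4.883 mV.
Scaled input = 851.1078 LSBs, so code = 851.
V_rec = 0 + 851·0.00488281 = 4.1552734 V.
V_in − V_rec = 0.000526563 V = 0.527 mV.

0.527 mV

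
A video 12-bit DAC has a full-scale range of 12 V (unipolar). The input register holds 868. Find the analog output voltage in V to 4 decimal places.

2.5430 V

LSB = 12 V / 2^12 = 2.930 mV.
V_out = 0 + 868 × 0.00292969 V = 2.54297 V.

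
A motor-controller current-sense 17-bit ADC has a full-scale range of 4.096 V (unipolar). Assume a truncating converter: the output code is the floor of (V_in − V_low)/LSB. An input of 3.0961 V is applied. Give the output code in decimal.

code 99075

With 131072 levels over 4.096 V, one step is 31.25 µV.
(V_in − V_low)/LSB = (3.0961 − 0) / 3.125e-05 = 99075.200.
⌊·⌋(99075.200) = 99075.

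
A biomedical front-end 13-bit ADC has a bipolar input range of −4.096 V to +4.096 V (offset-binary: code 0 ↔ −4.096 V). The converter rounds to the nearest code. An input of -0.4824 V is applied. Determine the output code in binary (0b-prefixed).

code 0b111000011110 (decimal 3614)

Full-scale span = 8.192 V; LSB = 8.192/2^13 = 1.000 mV.
(-0.4824 − (−4.096)) / 0.001 = 3613.600 LSBs.
round(3613.600) = 3614.
In binary (0b-prefixed): 0b111000011110.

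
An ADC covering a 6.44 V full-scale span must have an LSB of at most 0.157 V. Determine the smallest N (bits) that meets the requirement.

Number of steps required ≥ 6.44 V / 0.157 V = 41.02.
Need 2^N ≥ 41.02; 2^5 = 32, 2^6 = 64.
Minimum N = 6.

6 bits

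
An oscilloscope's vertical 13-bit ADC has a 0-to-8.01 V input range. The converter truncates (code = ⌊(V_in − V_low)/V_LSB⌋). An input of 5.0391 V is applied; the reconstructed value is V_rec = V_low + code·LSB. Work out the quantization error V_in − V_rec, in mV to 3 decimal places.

One LSB is 8.01 V / 8192 = 0.978 mV.
(5.0391 − 0)/0.000977783 = 5153.5964; ⌊·⌋ gives code 5153.
V_rec = 0 + 5153·0.000977783 = 5.0385168 V.
Error = 5.0391 − 5.0385168 = 0.000583154 V = 0.583 mV.

0.583 mV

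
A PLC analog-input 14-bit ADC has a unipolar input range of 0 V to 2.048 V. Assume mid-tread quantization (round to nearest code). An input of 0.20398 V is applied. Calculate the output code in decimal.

LSB = 2.048 V / 16384 = 125.00 µV.
(V_in − V_low)/LSB = (0.20398 − 0) / 0.000125 = 1631.840.
So the output code is 1632.

code 1632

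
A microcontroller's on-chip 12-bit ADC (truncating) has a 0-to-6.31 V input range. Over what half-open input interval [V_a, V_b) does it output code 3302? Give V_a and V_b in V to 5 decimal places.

[5.08682 V, 5.08836 V)

LSB = 6.31/2^12 = 1.541 mV.
V_a = V_low + 3302·LSB = 5.08682 V; V_b = V_low + 3303·LSB = 5.08836 V.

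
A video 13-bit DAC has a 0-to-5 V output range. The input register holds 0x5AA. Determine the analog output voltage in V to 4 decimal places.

0.8850 V

LSB = 5 V / 2^13 = 0.610 mV.
Code 0x5AA = 1450 decimal.
V_out = 0 + 1450 × 0.000610352 V = 0.88501 V.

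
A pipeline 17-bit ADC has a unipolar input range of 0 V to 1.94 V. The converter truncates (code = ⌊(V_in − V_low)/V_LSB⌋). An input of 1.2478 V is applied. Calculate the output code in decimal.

code 84304

LSB = 1.94 V / 131072 = 14.80 µV.
(V_in − V_low)/LSB = (1.2478 − 0) / 1.4801e-05 = 84304.970.
So the output code is 84304.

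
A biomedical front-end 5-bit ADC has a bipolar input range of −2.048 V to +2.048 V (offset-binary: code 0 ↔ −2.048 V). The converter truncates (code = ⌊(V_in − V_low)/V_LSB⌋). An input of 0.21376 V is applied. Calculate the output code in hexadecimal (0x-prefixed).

code 0x11 (decimal 17)

Full-scale span = 4.096 V; LSB = 4.096/2^5 = 128.000 mV.
(0.21376 − (−2.048)) / 0.128 = 17.670 LSBs.
So the output code is 17.
In hexadecimal (0x-prefixed): 0x11.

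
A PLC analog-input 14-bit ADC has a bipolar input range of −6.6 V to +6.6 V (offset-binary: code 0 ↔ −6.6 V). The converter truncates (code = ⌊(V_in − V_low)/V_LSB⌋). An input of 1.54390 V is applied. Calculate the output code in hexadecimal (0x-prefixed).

code 0x277C (decimal 10108)

With 16384 levels over 13.2 V, one step is 0.806 mV.
Input sits at 10108.307 steps above V_low.
Floor → code 10108.
In hexadecimal (0x-prefixed): 0x277C.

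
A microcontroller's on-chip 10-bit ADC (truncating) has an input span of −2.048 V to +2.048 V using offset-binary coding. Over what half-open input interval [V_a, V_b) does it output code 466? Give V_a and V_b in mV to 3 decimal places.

[-184.000 mV, -180.000 mV)

LSB = 4.096/2^10 = 4.000 mV.
V_a = V_low + 466·LSB = -0.184 V; V_b = V_low + 467·LSB = -0.18 V.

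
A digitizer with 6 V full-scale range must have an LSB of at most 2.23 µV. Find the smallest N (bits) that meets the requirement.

Number of steps required ≥ 6 V / 2.23 µV = 2690582.96.
Need 2^N ≥ 2690582.96; 2^21 = 2097152, 2^22 = 4194304.
Minimum N = 22.

22 bits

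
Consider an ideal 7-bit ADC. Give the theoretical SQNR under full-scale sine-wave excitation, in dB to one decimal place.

SNR ≈ 6.02·N + 1.76 dB = 6.02·7 + 1.76 = 43.90 dB.

43.9 dB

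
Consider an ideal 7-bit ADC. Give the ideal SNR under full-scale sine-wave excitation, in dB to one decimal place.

SNR ≈ 6.02·N + 1.76 dB = 6.02·7 + 1.76 = 43.90 dB.

43.9 dB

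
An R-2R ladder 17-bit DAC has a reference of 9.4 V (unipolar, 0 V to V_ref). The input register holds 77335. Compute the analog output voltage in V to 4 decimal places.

5.5462 V

LSB = 9.4 V / 2^17 = 71.72 µV.
V_out = 0 + 77335 × 7.17163e-05 V = 5.54618 V.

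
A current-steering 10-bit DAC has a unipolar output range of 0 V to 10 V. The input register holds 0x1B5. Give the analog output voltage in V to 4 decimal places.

4.2676 V

LSB = 10 V / 2^10 = 9.766 mV.
Code 0x1B5 = 437 decimal.
V_out = 0 + 437 × 0.00976562 V = 4.26758 V.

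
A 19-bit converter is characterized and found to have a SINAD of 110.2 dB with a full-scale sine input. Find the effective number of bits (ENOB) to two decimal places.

18.01 bits

ENOB = (SINAD − 1.76) / 6.02 = (110.2 − 1.76)/6.02 = 18.013.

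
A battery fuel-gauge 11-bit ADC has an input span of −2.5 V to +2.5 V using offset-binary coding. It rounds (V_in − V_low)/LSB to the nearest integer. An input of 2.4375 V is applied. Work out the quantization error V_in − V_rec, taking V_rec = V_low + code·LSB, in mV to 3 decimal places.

0.977 mV

Step size: 5 V ÷ 2^11 = 2.441 mV.
(2.4375 − (−2.5))/0.00244141 = 2022.4000; round gives code 2022.
Reconstructed: 2.4365234 V.
Difference: 0.000976562 V → 0.977 mV.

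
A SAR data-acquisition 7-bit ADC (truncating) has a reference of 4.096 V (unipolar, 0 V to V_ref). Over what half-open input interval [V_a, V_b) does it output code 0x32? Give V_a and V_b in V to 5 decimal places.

[1.60000 V, 1.63200 V)

LSB = 4.096/2^7 = 32.000 mV.
Code 0x32 = 50 decimal.
V_a = V_low + 50·LSB = 1.6 V; V_b = V_low + 51·LSB = 1.632 V.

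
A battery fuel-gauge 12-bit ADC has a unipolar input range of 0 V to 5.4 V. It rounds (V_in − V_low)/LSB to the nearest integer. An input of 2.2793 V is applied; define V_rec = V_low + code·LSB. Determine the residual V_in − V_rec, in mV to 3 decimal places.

Step size: 5.4 V ÷ 2^12 = 1.318 mV.
(V_in − V_low)/LSB = (2.2793 − 0)/0.00131836 = 1728.8913 → code 1729 (round).
Reconstructed: 2.2794434 V.
Difference: -0.000143359 V → -0.143 mV.

-0.143 mV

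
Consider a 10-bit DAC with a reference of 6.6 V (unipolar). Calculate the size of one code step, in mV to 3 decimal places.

6.445 mV

Full-scale span = 6.6 V.
LSB = 6.6 / 2^10 = 6.6 / 1024 = 0.00644531 V = 6.445 mV.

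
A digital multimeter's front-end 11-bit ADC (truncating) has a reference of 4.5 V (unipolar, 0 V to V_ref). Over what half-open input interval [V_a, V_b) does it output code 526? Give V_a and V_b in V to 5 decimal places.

LSB = 4.5/2^11 = 2.197 mV.
V_a = V_low + 526·LSB = 1.15576 V; V_b = V_low + 527·LSB = 1.15796 V.

[1.15576 V, 1.15796 V)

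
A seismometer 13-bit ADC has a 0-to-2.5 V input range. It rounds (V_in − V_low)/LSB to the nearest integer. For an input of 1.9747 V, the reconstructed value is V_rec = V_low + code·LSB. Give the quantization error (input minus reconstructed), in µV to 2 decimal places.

-92.48 µV

One LSB is 2.5 V / 8192 = 305.18 µV.
(1.9747 − 0)/0.000305176 = 6470.6970; round gives code 6471.
V_rec = 0 + 6471·0.000305176 = 1.9747925 V.
Error = 1.9747 − 1.9747925 = -9.24805e-05 V = -92.48 µV.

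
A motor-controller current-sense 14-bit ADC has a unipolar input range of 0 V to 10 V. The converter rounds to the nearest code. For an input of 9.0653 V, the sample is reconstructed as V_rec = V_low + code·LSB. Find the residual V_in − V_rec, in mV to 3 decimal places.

-0.252 mV

LSB = 10/2^14 = 0.610 mV.
(V_in − V_low)/LSB = (9.0653 − 0)/0.000610352 = 14852.5875 → code 14853 (round).
Code 14853 maps back to 0 + 14853×0.000610352 V = 9.0655518 V.
V_in − V_rec = -0.000251758 V = -0.252 mV.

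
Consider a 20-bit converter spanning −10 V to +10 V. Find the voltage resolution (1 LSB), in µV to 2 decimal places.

Full-scale span = 20 V.
LSB = 20 / 2^20 = 20 / 1048576 = 1.90735e-05 V = 19.07 µV.

19.07 µV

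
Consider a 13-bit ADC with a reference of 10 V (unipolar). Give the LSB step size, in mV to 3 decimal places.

Full-scale span = 10 V.
LSB = 10 / 2^13 = 10 / 8192 = 0.0012207 V = 1.221 mV.

1.221 mV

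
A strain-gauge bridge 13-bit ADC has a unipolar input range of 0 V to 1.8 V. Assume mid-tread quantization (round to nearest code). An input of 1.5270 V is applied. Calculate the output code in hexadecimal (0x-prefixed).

Full-scale span = 1.8 V; LSB = 1.8/2^13 = 219.73 µV.
Input sits at 6949.547 steps above V_low.
So the output code is 6950.
In hexadecimal (0x-prefixed): 0x1B26.

code 0x1B26 (decimal 6950)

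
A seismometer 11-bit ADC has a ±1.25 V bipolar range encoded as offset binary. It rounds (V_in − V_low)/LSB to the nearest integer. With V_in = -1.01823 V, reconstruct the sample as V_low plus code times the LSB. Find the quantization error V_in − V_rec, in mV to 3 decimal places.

-0.164 mV

Step size: 2.5 V ÷ 2^11 = 1.221 mV.
Scaled input = 189.8660 LSBs, so code = 190.
Reconstructed: -1.0180664 V.
Difference: -0.000163594 V → -0.164 mV.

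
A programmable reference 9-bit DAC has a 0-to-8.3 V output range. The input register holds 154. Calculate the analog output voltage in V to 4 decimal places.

LSB = 8.3 V / 2^9 = 16.211 mV.
V_out = 0 + 154 × 0.0162109 V = 2.49648 V.

2.4965 V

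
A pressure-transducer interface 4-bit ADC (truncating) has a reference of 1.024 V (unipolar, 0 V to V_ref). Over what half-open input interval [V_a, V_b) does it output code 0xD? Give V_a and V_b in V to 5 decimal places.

[0.83200 V, 0.89600 V)

LSB = 1.024/2^4 = 64.000 mV.
Code 0xD = 13 decimal.
V_a = V_low + 13·LSB = 0.832 V; V_b = V_low + 14·LSB = 0.896 V.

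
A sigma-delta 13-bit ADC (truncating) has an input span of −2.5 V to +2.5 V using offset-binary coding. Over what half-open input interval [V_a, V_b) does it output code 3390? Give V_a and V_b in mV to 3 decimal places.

LSB = 5/2^13 = 0.610 mV.
V_a = V_low + 3390·LSB = -0.430908 V; V_b = V_low + 3391·LSB = -0.430298 V.

[-430.908 mV, -430.298 mV)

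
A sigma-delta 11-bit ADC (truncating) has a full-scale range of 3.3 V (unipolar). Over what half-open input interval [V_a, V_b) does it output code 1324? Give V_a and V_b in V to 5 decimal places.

LSB = 3.3/2^11 = 1.611 mV.
V_a = V_low + 1324·LSB = 2.1334 V; V_b = V_low + 1325·LSB = 2.13501 V.

[2.13340 V, 2.13501 V)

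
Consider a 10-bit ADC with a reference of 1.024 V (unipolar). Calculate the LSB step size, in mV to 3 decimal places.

Full-scale span = 1.024 V.
LSB = 1.024 / 2^10 = 1.024 / 1024 = 0.001 V = 1.000 mV.

1.000 mV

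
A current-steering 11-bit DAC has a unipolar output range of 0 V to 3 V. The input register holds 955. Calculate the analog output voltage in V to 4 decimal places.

1.3989 V

LSB = 3 V / 2^11 = 1.465 mV.
V_out = 0 + 955 × 0.00146484 V = 1.39893 V.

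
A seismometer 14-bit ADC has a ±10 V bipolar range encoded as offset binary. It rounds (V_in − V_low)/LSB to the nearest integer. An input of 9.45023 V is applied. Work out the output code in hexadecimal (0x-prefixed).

LSB = 20 V / 16384 = 1.221 mV.
(9.45023 − (−10)) / 0.0012207 = 15933.628 LSBs.
Round → code 15934.
In hexadecimal (0x-prefixed): 0x3E3E.

code 0x3E3E (decimal 15934)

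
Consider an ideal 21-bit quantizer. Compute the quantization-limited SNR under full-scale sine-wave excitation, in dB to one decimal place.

128.2 dB

SNR ≈ 6.02·N + 1.76 dB = 6.02·21 + 1.76 = 128.18 dB.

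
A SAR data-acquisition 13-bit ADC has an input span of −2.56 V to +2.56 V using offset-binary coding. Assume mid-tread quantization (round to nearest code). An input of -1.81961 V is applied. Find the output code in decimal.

LSB = 5.12 V / 8192 = 0.625 mV.
(V_in − V_low)/LSB = (-1.81961 − (−2.56)) / 0.000625 = 1184.624.
round(1184.624) = 1185.

code 1185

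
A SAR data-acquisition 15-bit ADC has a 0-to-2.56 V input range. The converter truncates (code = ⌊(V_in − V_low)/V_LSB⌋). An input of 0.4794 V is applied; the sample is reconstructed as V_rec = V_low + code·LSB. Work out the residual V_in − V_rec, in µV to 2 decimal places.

25.00 µV

One LSB is 2.56 V / 32768 = 78.12 µV.
(0.4794 − 0)/7.8125e-05 = 6136.3200; ⌊·⌋ gives code 6136.
V_rec = 0 + 6136·7.8125e-05 = 0.479375 V.
Error = 0.4794 − 0.479375 = 2.5e-05 V = 25.00 µV.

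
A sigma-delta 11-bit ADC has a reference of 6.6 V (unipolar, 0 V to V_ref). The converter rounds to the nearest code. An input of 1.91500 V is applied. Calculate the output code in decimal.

With 2048 levels over 6.6 V, one step is 3.223 mV.
(1.91500 − 0) / 0.00322266 = 594.230 LSBs.
So the output code is 594.

code 594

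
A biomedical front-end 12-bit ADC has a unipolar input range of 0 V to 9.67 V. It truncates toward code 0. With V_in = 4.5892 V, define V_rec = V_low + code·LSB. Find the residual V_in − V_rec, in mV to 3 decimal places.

2.088 mV

One LSB is 9.67 V / 4096 = 2.361 mV.
(V_in − V_low)/LSB = (4.5892 − 0)/0.00236084 = 1943.8845 → code 1943 (floor).
V_rec = 0 + 1943·0.00236084 = 4.5871118 V.
Error = 4.5892 − 4.5871118 = 0.00208818 V = 2.088 mV.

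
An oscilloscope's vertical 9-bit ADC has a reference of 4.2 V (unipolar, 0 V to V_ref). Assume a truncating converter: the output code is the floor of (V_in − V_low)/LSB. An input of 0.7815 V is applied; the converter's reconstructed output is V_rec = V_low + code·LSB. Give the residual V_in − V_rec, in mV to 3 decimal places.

2.203 mV

One LSB is 4.2 V / 512 = 8.203 mV.
(0.7815 − 0)/0.00820313 = 95.2686; ⌊·⌋ gives code 95.
Reconstructed: 0.77929688 V.
V_in − V_rec = 0.00220312 V = 2.203 mV.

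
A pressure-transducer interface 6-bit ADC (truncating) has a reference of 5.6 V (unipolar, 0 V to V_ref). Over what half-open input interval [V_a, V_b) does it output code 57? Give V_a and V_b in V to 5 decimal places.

LSB = 5.6/2^6 = 87.500 mV.
V_a = V_low + 57·LSB = 4.9875 V; V_b = V_low + 58·LSB = 5.075 V.

[4.98750 V, 5.07500 V)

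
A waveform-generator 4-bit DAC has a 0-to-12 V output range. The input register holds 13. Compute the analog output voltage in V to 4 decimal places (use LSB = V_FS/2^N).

LSB = 12 V / 2^4 = 0.7500 V.
V_out = 0 + 13 × 0.75 V = 9.75 V.

9.7500 V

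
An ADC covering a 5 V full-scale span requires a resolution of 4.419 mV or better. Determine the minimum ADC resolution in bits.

Number of steps required ≥ 5 V / 4.419 mV = 1131.48.
Need 2^N ≥ 1131.48; 2^10 = 1024, 2^11 = 2048.
Minimum N = 11.

11 bits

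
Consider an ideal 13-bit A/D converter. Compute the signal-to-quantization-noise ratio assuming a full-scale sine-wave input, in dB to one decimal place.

80.0 dB

SNR ≈ 6.02·N + 1.76 dB = 6.02·13 + 1.76 = 80.02 dB.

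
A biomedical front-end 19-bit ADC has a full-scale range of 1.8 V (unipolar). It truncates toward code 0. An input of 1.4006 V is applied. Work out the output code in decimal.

Full-scale span = 1.8 V; LSB = 1.8/2^19 = 3.43 µV.
(1.4006 − 0) / 3.43323e-06 = 407954.318 LSBs.
So the output code is 407954.

code 407954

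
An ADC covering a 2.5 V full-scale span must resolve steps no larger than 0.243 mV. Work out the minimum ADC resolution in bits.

14 bits

Number of steps required ≥ 2.5 V / 0.243 mV = 10288.07.
Need 2^N ≥ 10288.07; 2^13 = 8192, 2^14 = 16384.
Minimum N = 14.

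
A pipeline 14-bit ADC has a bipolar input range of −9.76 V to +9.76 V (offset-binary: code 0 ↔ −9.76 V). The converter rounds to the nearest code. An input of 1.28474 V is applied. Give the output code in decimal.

LSB = 19.52 V / 16384 = 1.191 mV.
(V_in − V_low)/LSB = (1.28474 − (−9.76)) / 0.00119141 = 9270.339.
Round → code 9270.

code 9270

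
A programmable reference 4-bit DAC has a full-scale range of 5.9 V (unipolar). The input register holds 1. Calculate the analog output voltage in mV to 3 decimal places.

368.750 mV

LSB = 5.9 V / 2^4 = 368.750 mV.
V_out = 0 + 1 × 0.36875 V = 0.36875 V.
= 368.750 mV.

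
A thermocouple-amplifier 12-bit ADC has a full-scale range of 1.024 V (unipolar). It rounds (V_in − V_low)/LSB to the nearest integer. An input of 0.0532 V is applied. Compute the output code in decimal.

Full-scale span = 1.024 V; LSB = 1.024/2^12 = 250.00 µV.
Input sits at 212.800 steps above V_low.
Round → code 213.

code 213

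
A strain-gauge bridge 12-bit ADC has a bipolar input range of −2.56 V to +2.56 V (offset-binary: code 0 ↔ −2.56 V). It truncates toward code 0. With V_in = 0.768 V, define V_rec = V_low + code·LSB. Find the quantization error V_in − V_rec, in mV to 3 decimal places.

Step size: 5.12 V ÷ 2^12 = 1.250 mV.
(0.768 − (−2.56))/0.00125 = 2662.4000; ⌊·⌋ gives code 2662.
Reconstructed: 0.7675 V.
Error = 0.768 − 0.7675 = 0.0005 V = 0.500 mV.

0.500 mV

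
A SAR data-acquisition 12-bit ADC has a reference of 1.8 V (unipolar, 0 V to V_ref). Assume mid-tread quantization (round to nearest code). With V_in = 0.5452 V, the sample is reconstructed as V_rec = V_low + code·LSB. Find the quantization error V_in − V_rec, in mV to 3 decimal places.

-0.161 mV

One LSB is 1.8 V / 4096 = 439.45 µV.
(V_in − V_low)/LSB = (0.5452 − 0)/0.000439453 = 1240.6329 → code 1241 (round).
V_rec = 0 + 1241·0.000439453 = 0.54536133 V.
Difference: -0.000161328 V → -0.161 mV.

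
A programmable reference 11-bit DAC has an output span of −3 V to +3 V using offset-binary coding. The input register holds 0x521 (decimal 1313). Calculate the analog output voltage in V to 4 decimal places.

0.8467 V

LSB = 6 V / 2^11 = 2.930 mV.
Code 0x521 = 1313 decimal.
V_out = (−3) + 1313 × 0.00292969 V = 0.84668 V.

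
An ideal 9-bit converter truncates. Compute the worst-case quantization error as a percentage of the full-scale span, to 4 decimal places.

Truncating → worst-case error = 1 LSB = V_FS/2^9, so 100/512 = 0.195312 % of full scale.

0.1953 %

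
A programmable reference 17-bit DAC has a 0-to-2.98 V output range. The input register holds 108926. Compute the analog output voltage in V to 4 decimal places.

LSB = 2.98 V / 2^17 = 22.74 µV.
V_out = 0 + 108926 × 2.27356e-05 V = 2.4765 V.

2.4765 V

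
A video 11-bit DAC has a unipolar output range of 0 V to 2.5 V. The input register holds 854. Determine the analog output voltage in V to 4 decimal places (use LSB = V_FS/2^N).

LSB = 2.5 V / 2^11 = 1.221 mV.
V_out = 0 + 854 × 0.0012207 V = 1.04248 V.

1.0425 V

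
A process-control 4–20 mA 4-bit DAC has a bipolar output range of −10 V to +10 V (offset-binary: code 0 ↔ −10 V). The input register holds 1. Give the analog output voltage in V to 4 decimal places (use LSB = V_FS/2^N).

LSB = 20 V / 2^4 = 1.2500 V.
V_out = (−10) + 1 × 1.25 V = -8.75 V.

-8.7500 V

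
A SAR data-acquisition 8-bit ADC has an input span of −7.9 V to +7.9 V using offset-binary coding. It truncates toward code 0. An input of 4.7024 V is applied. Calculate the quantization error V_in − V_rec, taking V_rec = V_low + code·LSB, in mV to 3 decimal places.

11.775 mV

LSB = 15.8/2^8 = 61.719 mV.
Scaled input = 204.1908 LSBs, so code = 204.
Reconstructed: 4.690625 V.
Error = 4.7024 − 4.690625 = 0.011775 V = 11.775 mV.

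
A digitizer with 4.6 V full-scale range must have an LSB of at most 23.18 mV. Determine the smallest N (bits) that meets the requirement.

Number of steps required ≥ 4.6 V / 23.18 mV = 198.45.
Need 2^N ≥ 198.45; 2^7 = 128, 2^8 = 256.
Minimum N = 8.

8 bits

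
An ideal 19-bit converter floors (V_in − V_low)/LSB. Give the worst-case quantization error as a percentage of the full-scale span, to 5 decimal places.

Truncating → worst-case error = 1 LSB = V_FS/2^19, so 100/524288 = 0.000190735 % of full scale.

0.00019 %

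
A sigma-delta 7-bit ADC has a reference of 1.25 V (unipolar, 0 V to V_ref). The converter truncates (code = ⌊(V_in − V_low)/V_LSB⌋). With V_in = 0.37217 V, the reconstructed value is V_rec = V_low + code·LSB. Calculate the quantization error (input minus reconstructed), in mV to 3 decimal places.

1.076 mV

One LSB is 1.25 V / 128 = 9.766 mV.
(V_in − V_low)/LSB = (0.37217 − 0)/0.00976562 = 38.1102 → code 38 (floor).
Reconstructed: 0.37109375 V.
Error = 0.37217 − 0.37109375 = 0.00107625 V = 1.076 mV.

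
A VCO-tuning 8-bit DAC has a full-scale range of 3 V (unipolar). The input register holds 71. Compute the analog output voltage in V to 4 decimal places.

LSB = 3 V / 2^8 = 11.719 mV.
V_out = 0 + 71 × 0.0117188 V = 0.832031 V.

0.8320 V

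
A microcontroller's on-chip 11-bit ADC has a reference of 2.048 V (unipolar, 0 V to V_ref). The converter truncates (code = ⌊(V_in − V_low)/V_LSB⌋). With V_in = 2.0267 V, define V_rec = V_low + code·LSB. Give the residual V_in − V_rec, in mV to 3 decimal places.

LSB = 2.048/2^11 = 1.000 mV.
Scaled input = 2026.7000 LSBs, so code = 2026.
Code 2026 maps back to 0 + 2026×0.001 V = 2.026 V.
Difference: 0.0007 V → 0.700 mV.

0.700 mV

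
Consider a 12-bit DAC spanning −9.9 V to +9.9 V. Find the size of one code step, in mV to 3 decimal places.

Full-scale span = 19.8 V.
LSB = 19.8 / 2^12 = 19.8 / 4096 = 0.00483398 V = 4.834 mV.

4.834 mV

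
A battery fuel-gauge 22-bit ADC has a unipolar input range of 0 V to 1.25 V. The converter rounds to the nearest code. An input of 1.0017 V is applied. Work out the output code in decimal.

With 4194304 levels over 1.25 V, one step is 0.30 µV.
(1.0017 − 0) / 2.98023e-07 = 3361147.453 LSBs.
So the output code is 3361147.

code 3361147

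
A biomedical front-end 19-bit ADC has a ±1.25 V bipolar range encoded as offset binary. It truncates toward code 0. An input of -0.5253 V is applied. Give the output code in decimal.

code 151980

LSB = 2.5 V / 524288 = 4.77 µV.
(V_in − V_low)/LSB = (-0.5253 − (−1.25)) / 4.76837e-06 = 151980.605.
⌊·⌋(151980.605) = 151980.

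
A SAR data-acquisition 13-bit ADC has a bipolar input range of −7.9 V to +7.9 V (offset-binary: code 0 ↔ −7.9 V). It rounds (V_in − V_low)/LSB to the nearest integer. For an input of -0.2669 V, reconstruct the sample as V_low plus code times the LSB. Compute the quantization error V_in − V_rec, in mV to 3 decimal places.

Step size: 15.8 V ÷ 2^13 = 1.929 mV.
(-0.2669 − (−7.9))/0.00192871 = 3957.6174; round gives code 3958.
Code 3958 maps back to (−7.9) + 3958×0.00192871 V = -0.26616211 V.
Difference: -0.000737891 V → -0.738 mV.

-0.738 mV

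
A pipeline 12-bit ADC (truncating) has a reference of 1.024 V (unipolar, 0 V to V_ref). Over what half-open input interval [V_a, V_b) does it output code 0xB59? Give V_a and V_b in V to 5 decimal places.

LSB = 1.024/2^12 = 250.00 µV.
Code 0xB59 = 2905 decimal.
V_a = V_low + 2905·LSB = 0.72625 V; V_b = V_low + 2906·LSB = 0.7265 V.

[0.72625 V, 0.72650 V)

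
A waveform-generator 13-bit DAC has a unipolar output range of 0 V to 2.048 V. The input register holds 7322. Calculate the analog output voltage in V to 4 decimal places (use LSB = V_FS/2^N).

LSB = 2.048 V / 2^13 = 250.00 µV.
V_out = 0 + 7322 × 0.00025 V = 1.8305 V.

1.8305 V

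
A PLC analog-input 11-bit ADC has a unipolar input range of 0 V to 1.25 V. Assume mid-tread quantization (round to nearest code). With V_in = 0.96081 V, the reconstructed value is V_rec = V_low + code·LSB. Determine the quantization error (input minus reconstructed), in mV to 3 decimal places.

0.117 mV

One LSB is 1.25 V / 2048 = 0.610 mV.
(V_in − V_low)/LSB = (0.96081 − 0)/0.000610352 = 1574.1911 → code 1574 (round).
Code 1574 maps back to 0 + 1574×0.000610352 V = 0.96069336 V.
V_in − V_rec = 0.000116641 V = 0.117 mV.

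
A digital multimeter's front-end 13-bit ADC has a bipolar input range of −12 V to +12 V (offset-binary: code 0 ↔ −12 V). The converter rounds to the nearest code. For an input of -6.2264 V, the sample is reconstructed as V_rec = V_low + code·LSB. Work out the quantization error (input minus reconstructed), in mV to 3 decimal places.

-0.814 mV

LSB = 24/2^13 = 2.930 mV.
(V_in − V_low)/LSB = (-6.2264 − (−12))/0.00292969 = 1970.7221 → code 1971 (round).
Code 1971 maps back to (−12) + 1971×0.00292969 V = -6.2255859 V.
Difference: -0.000814063 V → -0.814 mV.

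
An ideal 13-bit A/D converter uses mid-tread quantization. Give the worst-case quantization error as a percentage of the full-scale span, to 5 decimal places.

0.00610 %

Rounding → worst-case error = ½ LSB = V_FS/2^14, so 100/16384 = 0.00610352 % of full scale.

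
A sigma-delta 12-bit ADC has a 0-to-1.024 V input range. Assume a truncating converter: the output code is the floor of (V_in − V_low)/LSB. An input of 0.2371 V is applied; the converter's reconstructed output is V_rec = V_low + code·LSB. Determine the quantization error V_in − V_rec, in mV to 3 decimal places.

0.100 mV

One LSB is 1.024 V / 4096 = 250.00 µV.
Scaled input = 948.4000 LSBs, so code = 948.
V_rec = 0 + 948·0.00025 = 0.237 V.
V_in − V_rec = 0.0001 V = 0.100 mV.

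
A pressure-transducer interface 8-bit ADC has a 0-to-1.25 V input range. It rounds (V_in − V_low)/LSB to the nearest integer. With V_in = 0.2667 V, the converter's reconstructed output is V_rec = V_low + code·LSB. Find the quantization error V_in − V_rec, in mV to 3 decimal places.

-1.855 mV

Step size: 1.25 V ÷ 2^8 = 4.883 mV.
(V_in − V_low)/LSB = (0.2667 − 0)/0.00488281 = 54.6202 → code 55 (round).
Code 55 maps back to 0 + 55×0.00488281 V = 0.26855469 V.
V_in − V_rec = -0.00185469 V = -1.855 mV.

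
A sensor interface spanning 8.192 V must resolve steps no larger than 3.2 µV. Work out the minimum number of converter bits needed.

22 bits

Number of steps required ≥ 8.192 V / 3.2 µV = 2560000.00.
Need 2^N ≥ 2560000.00; 2^21 = 2097152, 2^22 = 4194304.
Minimum N = 22.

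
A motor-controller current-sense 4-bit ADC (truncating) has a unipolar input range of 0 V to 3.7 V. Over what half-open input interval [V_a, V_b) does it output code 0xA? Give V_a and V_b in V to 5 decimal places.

LSB = 3.7/2^4 = 231.250 mV.
Code 0xA = 10 decimal.
V_a = V_low + 10·LSB = 2.3125 V; V_b = V_low + 11·LSB = 2.54375 V.

[2.31250 V, 2.54375 V)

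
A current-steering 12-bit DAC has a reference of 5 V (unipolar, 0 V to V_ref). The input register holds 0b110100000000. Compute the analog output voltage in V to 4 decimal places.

LSB = 5 V / 2^12 = 1.221 mV.
Code 0b110100000000 = 3328 decimal.
V_out = 0 + 3328 × 0.0012207 V = 4.0625 V.

4.0625 V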